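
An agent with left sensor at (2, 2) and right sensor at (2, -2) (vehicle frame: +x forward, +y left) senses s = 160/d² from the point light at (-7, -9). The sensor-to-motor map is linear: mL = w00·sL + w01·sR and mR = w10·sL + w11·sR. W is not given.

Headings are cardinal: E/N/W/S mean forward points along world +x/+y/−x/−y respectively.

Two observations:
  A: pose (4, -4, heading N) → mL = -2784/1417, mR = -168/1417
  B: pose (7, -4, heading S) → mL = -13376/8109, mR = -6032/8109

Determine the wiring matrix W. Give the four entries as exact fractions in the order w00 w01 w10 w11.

obs A: pose=(4,-4,N) → sL=16/13, sR=80/109, mL=-2784/1417, mR=-168/1417
obs B: pose=(7,-4,S) → sL=32/53, sR=160/153, mL=-13376/8109, mR=-6032/8109
sensor matrix S = [[16/13, 80/109], [32/53, 160/153]]; det S = 9697280/11490453
solve [mL_A; mL_B] = S·[w00; w01] and [mR_A; mR_B] = S·[w10; w11]:
  w00 = -1, w01 = -1, w10 = 1/2, w11 = -1

-1 -1 1/2 -1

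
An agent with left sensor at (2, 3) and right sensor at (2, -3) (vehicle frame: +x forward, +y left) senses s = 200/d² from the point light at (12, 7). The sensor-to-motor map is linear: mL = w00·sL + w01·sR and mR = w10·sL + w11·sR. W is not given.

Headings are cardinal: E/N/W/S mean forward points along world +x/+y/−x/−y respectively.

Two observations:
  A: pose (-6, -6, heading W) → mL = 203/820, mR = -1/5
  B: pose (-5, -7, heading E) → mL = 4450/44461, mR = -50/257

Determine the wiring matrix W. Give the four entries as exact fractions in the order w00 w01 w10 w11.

-1/2 1 0 -1/2

obs A: pose=(-6,-6,W) → sL=25/82, sR=2/5, mL=203/820, mR=-1/5
obs B: pose=(-5,-7,E) → sL=100/173, sR=100/257, mL=4450/44461, mR=-50/257
sensor matrix S = [[25/82, 2/5], [100/173, 100/257]]; det S = -205230/1822901
solve [mL_A; mL_B] = S·[w00; w01] and [mR_A; mR_B] = S·[w10; w11]:
  w00 = -1/2, w01 = 1, w10 = 0, w11 = -1/2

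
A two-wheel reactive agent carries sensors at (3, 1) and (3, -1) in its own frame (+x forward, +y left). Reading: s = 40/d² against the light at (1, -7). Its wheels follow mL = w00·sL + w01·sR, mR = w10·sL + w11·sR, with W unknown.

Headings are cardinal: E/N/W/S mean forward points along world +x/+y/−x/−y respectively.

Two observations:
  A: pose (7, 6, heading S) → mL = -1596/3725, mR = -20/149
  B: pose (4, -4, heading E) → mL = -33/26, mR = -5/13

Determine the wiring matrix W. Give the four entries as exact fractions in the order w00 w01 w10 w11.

-1 -1/2 -1/2 0

obs A: pose=(7,6,S) → sL=40/149, sR=8/25, mL=-1596/3725, mR=-20/149
obs B: pose=(4,-4,E) → sL=10/13, sR=1, mL=-33/26, mR=-5/13
sensor matrix S = [[40/149, 8/25], [10/13, 1]]; det S = 216/9685
solve [mL_A; mL_B] = S·[w00; w01] and [mR_A; mR_B] = S·[w10; w11]:
  w00 = -1, w01 = -1/2, w10 = -1/2, w11 = 0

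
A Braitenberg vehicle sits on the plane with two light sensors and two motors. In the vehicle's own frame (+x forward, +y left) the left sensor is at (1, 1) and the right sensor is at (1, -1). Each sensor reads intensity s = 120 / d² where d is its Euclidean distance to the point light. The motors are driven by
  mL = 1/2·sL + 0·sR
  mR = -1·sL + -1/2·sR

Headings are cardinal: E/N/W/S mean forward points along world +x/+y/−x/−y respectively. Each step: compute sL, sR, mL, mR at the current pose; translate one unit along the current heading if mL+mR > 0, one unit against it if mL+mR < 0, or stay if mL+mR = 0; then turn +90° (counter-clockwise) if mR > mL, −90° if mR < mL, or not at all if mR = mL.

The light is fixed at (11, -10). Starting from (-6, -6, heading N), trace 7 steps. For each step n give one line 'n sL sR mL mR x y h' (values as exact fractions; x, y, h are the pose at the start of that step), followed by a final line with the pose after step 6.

0 120/349 120/281 60/349 -54660/98069 -6 -6 N
1 15/34 6/13 15/68 -297/442 -6 -7 E
2 120/293 24/73 60/293 -12276/21389 -7 -7 S
3 12/37 60/193 6/37 -3426/7141 -7 -6 W
4 120/349 120/281 60/349 -54660/98069 -6 -6 N
5 15/34 6/13 15/68 -297/442 -6 -7 E
6 120/293 24/73 60/293 -12276/21389 -7 -7 S
final -7 -6 W

n=0: pose=(-6,-6,N); sL=120/349, sR=120/281; mL=60/349, mR=-54660/98069; mL+mR=-37800/98069 → advance -1; mR−mL=-71520/98069 → turn -1·90°
n=1: pose=(-6,-7,E); sL=15/34, sR=6/13; mL=15/68, mR=-297/442; mL+mR=-399/884 → advance -1; mR−mL=-789/884 → turn -1·90°
n=2: pose=(-7,-7,S); sL=120/293, sR=24/73; mL=60/293, mR=-12276/21389; mL+mR=-7896/21389 → advance -1; mR−mL=-16656/21389 → turn -1·90°
n=3: pose=(-7,-6,W); sL=12/37, sR=60/193; mL=6/37, mR=-3426/7141; mL+mR=-2268/7141 → advance -1; mR−mL=-4584/7141 → turn -1·90°
n=4: pose=(-6,-6,N); sL=120/349, sR=120/281; mL=60/349, mR=-54660/98069; mL+mR=-37800/98069 → advance -1; mR−mL=-71520/98069 → turn -1·90°
n=5: pose=(-6,-7,E); sL=15/34, sR=6/13; mL=15/68, mR=-297/442; mL+mR=-399/884 → advance -1; mR−mL=-789/884 → turn -1·90°
n=6: pose=(-7,-7,S); sL=120/293, sR=24/73; mL=60/293, mR=-12276/21389; mL+mR=-7896/21389 → advance -1; mR−mL=-16656/21389 → turn -1·90°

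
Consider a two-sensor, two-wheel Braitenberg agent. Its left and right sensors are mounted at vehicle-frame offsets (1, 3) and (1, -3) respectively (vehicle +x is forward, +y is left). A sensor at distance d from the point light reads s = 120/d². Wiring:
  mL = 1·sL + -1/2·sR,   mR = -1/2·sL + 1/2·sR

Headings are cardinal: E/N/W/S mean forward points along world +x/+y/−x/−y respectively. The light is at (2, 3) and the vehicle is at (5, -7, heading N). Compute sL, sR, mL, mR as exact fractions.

left sensor world pos  = (2, -6); dL² = 81
right sensor world pos = (8, -6); dR² = 117
sL = 120/81 = 40/27
sR = 120/117 = 40/39
mL = 1·sL + -1/2·sR = 340/351
mR = -1/2·sL + 1/2·sR = -80/351

40/27 40/39 340/351 -80/351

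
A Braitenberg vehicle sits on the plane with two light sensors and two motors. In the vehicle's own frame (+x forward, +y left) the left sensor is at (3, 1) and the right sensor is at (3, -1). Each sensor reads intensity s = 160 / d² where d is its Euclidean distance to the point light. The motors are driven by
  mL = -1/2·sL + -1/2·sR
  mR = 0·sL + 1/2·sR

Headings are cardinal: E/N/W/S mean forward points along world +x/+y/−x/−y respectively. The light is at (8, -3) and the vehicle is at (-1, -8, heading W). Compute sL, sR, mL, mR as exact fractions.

8/9 1 -17/18 1/2

left sensor world pos  = (-4, -9); dL² = 180
right sensor world pos = (-4, -7); dR² = 160
sL = 160/180 = 8/9
sR = 160/160 = 1
mL = -1/2·sL + -1/2·sR = -17/18
mR = 0·sL + 1/2·sR = 1/2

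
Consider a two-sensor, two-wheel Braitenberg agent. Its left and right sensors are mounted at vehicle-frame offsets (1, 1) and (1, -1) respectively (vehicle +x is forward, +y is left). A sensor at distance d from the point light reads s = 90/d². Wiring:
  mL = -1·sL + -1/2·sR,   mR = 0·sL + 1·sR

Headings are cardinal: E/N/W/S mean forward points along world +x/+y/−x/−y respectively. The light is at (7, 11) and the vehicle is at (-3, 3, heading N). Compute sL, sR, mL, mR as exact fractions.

9/17 9/13 -387/442 9/13

left sensor world pos  = (-4, 4); dL² = 170
right sensor world pos = (-2, 4); dR² = 130
sL = 90/170 = 9/17
sR = 90/130 = 9/13
mL = -1·sL + -1/2·sR = -387/442
mR = 0·sL + 1·sR = 9/13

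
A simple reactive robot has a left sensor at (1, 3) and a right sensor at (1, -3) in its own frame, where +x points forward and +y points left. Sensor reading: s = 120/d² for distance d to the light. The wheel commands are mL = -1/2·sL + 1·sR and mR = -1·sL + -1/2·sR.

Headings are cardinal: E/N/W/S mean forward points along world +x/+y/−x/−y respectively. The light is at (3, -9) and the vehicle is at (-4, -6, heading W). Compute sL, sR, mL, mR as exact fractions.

left sensor world pos  = (-5, -9); dL² = 64
right sensor world pos = (-5, -3); dR² = 100
sL = 120/64 = 15/8
sR = 120/100 = 6/5
mL = -1/2·sL + 1·sR = 21/80
mR = -1·sL + -1/2·sR = -99/40

15/8 6/5 21/80 -99/40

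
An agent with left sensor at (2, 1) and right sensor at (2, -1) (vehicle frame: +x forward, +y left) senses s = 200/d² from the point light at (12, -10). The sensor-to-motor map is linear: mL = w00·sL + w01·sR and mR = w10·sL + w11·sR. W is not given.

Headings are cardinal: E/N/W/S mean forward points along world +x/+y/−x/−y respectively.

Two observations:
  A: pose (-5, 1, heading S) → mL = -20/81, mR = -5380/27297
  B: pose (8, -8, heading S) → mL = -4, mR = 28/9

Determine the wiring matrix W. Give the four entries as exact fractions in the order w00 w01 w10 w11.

obs A: pose=(-5,1,S) → sL=200/337, sR=40/81, mL=-20/81, mR=-5380/27297
obs B: pose=(8,-8,S) → sL=200/9, sR=8, mL=-4, mR=28/9
sensor matrix S = [[200/337, 40/81], [200/9, 8]]; det S = -1529600/245673
solve [mL_A; mL_B] = S·[w00; w01] and [mR_A; mR_B] = S·[w10; w11]:
  w00 = 0, w01 = -1/2, w10 = 1/2, w11 = -1

0 -1/2 1/2 -1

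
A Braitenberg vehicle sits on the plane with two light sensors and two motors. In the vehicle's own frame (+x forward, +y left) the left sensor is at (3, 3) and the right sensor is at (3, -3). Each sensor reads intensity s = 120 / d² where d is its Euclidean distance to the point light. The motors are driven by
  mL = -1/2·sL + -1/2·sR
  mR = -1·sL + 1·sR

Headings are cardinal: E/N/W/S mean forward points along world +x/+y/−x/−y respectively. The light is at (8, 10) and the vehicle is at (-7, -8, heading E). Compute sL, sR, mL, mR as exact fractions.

40/123 8/39 -424/1599 -64/533

left sensor world pos  = (-4, -5); dL² = 369
right sensor world pos = (-4, -11); dR² = 585
sL = 120/369 = 40/123
sR = 120/585 = 8/39
mL = -1/2·sL + -1/2·sR = -424/1599
mR = -1·sL + 1·sR = -64/533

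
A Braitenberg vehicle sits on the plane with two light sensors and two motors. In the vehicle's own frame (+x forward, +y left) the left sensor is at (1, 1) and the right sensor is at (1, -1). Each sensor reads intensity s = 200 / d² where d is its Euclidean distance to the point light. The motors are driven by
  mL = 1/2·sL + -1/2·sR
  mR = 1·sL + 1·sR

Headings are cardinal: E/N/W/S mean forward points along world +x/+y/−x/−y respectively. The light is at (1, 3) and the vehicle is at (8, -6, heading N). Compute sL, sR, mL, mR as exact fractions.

left sensor world pos  = (7, -5); dL² = 100
right sensor world pos = (9, -5); dR² = 128
sL = 200/100 = 2
sR = 200/128 = 25/16
mL = 1/2·sL + -1/2·sR = 7/32
mR = 1·sL + 1·sR = 57/16

2 25/16 7/32 57/16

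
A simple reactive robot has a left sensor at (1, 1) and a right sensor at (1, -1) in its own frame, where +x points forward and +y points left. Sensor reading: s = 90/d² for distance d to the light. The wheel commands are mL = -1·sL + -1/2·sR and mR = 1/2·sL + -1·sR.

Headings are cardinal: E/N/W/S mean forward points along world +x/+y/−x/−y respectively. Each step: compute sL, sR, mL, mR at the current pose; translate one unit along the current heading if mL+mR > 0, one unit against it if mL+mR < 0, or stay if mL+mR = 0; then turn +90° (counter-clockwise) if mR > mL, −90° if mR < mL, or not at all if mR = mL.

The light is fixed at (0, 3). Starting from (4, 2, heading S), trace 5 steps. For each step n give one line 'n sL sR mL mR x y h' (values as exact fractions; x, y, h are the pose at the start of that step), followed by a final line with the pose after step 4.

n=0: pose=(4,2,S); sL=90/29, sR=90/13; mL=-2475/377, mR=-2025/377; mL+mR=-4500/377 → advance -1; mR−mL=450/377 → turn +1·90°
n=1: pose=(4,3,E); sL=45/13, sR=45/13; mL=-135/26, mR=-45/26; mL+mR=-90/13 → advance -1; mR−mL=45/13 → turn +1·90°
n=2: pose=(3,3,N); sL=18, sR=90/17; mL=-351/17, mR=63/17; mL+mR=-288/17 → advance -1; mR−mL=414/17 → turn +1·90°
n=3: pose=(3,2,W); sL=45/4, sR=45/2; mL=-45/2, mR=-135/8; mL+mR=-315/8 → advance -1; mR−mL=45/8 → turn +1·90°
n=4: pose=(4,2,S); sL=90/29, sR=90/13; mL=-2475/377, mR=-2025/377; mL+mR=-4500/377 → advance -1; mR−mL=450/377 → turn +1·90°

0 90/29 90/13 -2475/377 -2025/377 4 2 S
1 45/13 45/13 -135/26 -45/26 4 3 E
2 18 90/17 -351/17 63/17 3 3 N
3 45/4 45/2 -45/2 -135/8 3 2 W
4 90/29 90/13 -2475/377 -2025/377 4 2 S
final 4 3 E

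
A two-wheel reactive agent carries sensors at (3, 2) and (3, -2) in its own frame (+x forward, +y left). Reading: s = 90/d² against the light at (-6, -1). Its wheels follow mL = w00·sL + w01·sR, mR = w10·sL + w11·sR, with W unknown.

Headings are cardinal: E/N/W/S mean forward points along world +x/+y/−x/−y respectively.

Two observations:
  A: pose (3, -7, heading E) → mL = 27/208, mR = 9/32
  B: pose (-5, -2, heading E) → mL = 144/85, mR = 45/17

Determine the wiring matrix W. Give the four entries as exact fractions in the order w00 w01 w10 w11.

obs A: pose=(3,-7,E) → sL=9/16, sR=45/104, mL=27/208, mR=9/32
obs B: pose=(-5,-2,E) → sL=90/17, sR=18/5, mL=144/85, mR=45/17
sensor matrix S = [[9/16, 45/104], [90/17, 18/5]]; det S = -2349/8840
solve [mL_A; mL_B] = S·[w00; w01] and [mR_A; mR_B] = S·[w10; w11]:
  w00 = 1, w01 = -1, w10 = 1/2, w11 = 0

1 -1 1/2 0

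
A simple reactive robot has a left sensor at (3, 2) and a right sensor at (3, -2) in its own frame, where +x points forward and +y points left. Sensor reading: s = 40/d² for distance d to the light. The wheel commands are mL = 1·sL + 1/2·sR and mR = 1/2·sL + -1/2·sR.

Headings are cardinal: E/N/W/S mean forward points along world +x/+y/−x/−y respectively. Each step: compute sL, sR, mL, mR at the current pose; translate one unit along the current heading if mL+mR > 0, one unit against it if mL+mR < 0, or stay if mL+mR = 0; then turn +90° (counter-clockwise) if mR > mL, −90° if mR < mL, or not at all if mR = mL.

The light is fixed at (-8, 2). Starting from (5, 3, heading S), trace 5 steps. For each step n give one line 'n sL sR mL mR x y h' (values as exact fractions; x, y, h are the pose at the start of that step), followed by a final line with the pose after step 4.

n=0: pose=(5,3,S); sL=40/229, sR=8/25; mL=1916/5725, mR=-416/5725; mL+mR=60/229 → advance +1; mR−mL=-2332/5725 → turn -1·90°
n=1: pose=(5,2,W); sL=5/13, sR=5/13; mL=15/26, mR=0; mL+mR=15/26 → advance +1; mR−mL=-15/26 → turn -1·90°
n=2: pose=(4,2,N); sL=40/109, sR=8/41; mL=2076/4469, mR=384/4469; mL+mR=60/109 → advance +1; mR−mL=-1692/4469 → turn -1·90°
n=3: pose=(4,3,E); sL=20/117, sR=20/113; mL=3430/13221, mR=-40/13221; mL+mR=10/39 → advance +1; mR−mL=-3470/13221 → turn -1·90°
n=4: pose=(5,3,S); sL=40/229, sR=8/25; mL=1916/5725, mR=-416/5725; mL+mR=60/229 → advance +1; mR−mL=-2332/5725 → turn -1·90°

0 40/229 8/25 1916/5725 -416/5725 5 3 S
1 5/13 5/13 15/26 0 5 2 W
2 40/109 8/41 2076/4469 384/4469 4 2 N
3 20/117 20/113 3430/13221 -40/13221 4 3 E
4 40/229 8/25 1916/5725 -416/5725 5 3 S
final 5 2 W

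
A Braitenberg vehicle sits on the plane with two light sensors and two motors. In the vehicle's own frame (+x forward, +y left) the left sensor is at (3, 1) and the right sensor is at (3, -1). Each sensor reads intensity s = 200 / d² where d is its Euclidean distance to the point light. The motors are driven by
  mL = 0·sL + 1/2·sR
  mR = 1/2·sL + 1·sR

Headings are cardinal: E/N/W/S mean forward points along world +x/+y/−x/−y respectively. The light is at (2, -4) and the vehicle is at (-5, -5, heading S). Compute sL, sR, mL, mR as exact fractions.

left sensor world pos  = (-4, -8); dL² = 52
right sensor world pos = (-6, -8); dR² = 80
sL = 200/52 = 50/13
sR = 200/80 = 5/2
mL = 0·sL + 1/2·sR = 5/4
mR = 1/2·sL + 1·sR = 115/26

50/13 5/2 5/4 115/26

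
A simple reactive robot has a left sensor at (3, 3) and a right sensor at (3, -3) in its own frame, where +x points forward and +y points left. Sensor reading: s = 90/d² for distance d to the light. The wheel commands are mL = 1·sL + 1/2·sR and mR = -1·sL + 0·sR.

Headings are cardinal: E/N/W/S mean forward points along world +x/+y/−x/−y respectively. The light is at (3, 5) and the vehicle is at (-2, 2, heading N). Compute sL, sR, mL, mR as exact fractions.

45/32 45/2 405/32 -45/32

left sensor world pos  = (-5, 5); dL² = 64
right sensor world pos = (1, 5); dR² = 4
sL = 90/64 = 45/32
sR = 90/4 = 45/2
mL = 1·sL + 1/2·sR = 405/32
mR = -1·sL + 0·sR = -45/32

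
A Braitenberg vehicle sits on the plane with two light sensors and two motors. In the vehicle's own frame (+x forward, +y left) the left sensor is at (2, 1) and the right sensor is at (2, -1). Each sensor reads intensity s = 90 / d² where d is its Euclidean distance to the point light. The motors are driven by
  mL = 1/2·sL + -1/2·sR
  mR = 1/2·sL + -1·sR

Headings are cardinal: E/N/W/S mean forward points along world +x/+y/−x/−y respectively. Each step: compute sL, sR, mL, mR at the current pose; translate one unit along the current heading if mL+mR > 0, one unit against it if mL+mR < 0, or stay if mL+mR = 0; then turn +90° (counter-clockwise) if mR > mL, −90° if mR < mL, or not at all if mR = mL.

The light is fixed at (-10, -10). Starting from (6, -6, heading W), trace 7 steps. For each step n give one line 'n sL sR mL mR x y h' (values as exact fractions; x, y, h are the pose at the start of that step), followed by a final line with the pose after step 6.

0 18/41 90/221 144/9061 -1701/9061 6 -6 W
1 45/146 1/4 17/584 -7/73 7 -6 N
2 90/377 18/73 -108/27521 -3501/27521 7 -7 E
3 9/29 45/113 -144/3277 -1593/6554 6 -7 S
4 18/41 90/221 144/9061 -1701/9061 6 -6 W
5 45/146 1/4 17/584 -7/73 7 -6 N
6 90/377 18/73 -108/27521 -3501/27521 7 -7 E
final 6 -7 S

n=0: pose=(6,-6,W); sL=18/41, sR=90/221; mL=144/9061, mR=-1701/9061; mL+mR=-1557/9061 → advance -1; mR−mL=-45/221 → turn -1·90°
n=1: pose=(7,-6,N); sL=45/146, sR=1/4; mL=17/584, mR=-7/73; mL+mR=-39/584 → advance -1; mR−mL=-1/8 → turn -1·90°
n=2: pose=(7,-7,E); sL=90/377, sR=18/73; mL=-108/27521, mR=-3501/27521; mL+mR=-3609/27521 → advance -1; mR−mL=-9/73 → turn -1·90°
n=3: pose=(6,-7,S); sL=9/29, sR=45/113; mL=-144/3277, mR=-1593/6554; mL+mR=-1881/6554 → advance -1; mR−mL=-45/226 → turn -1·90°
n=4: pose=(6,-6,W); sL=18/41, sR=90/221; mL=144/9061, mR=-1701/9061; mL+mR=-1557/9061 → advance -1; mR−mL=-45/221 → turn -1·90°
n=5: pose=(7,-6,N); sL=45/146, sR=1/4; mL=17/584, mR=-7/73; mL+mR=-39/584 → advance -1; mR−mL=-1/8 → turn -1·90°
n=6: pose=(7,-7,E); sL=90/377, sR=18/73; mL=-108/27521, mR=-3501/27521; mL+mR=-3609/27521 → advance -1; mR−mL=-9/73 → turn -1·90°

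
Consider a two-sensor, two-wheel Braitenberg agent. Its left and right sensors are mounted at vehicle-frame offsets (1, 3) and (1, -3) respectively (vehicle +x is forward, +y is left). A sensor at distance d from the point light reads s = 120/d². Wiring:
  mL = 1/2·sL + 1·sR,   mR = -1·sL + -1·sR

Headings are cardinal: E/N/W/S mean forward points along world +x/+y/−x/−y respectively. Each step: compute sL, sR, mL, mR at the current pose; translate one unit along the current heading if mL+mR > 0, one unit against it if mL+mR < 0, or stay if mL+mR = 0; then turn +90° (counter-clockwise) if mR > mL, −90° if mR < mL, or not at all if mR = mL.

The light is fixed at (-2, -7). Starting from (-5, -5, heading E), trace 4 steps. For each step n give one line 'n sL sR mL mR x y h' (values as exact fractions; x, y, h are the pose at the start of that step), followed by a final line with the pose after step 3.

0 120/29 24 756/29 -816/29 -5 -5 E
1 60 12/5 162/5 -312/5 -6 -5 S
2 24/5 120/61 1332/305 -2064/305 -6 -4 W
3 30/13 15/2 225/26 -255/26 -5 -4 N
final -5 -5 E

n=0: pose=(-5,-5,E); sL=120/29, sR=24; mL=756/29, mR=-816/29; mL+mR=-60/29 → advance -1; mR−mL=-1572/29 → turn -1·90°
n=1: pose=(-6,-5,S); sL=60, sR=12/5; mL=162/5, mR=-312/5; mL+mR=-30 → advance -1; mR−mL=-474/5 → turn -1·90°
n=2: pose=(-6,-4,W); sL=24/5, sR=120/61; mL=1332/305, mR=-2064/305; mL+mR=-12/5 → advance -1; mR−mL=-3396/305 → turn -1·90°
n=3: pose=(-5,-4,N); sL=30/13, sR=15/2; mL=225/26, mR=-255/26; mL+mR=-15/13 → advance -1; mR−mL=-240/13 → turn -1·90°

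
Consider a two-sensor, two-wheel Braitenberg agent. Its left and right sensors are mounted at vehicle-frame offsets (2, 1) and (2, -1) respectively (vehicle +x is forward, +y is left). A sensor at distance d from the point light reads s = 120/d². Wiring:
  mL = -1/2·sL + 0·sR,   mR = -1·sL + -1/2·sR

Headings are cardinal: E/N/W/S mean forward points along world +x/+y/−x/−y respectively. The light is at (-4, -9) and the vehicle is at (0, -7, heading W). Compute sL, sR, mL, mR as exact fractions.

left sensor world pos  = (-2, -8); dL² = 5
right sensor world pos = (-2, -6); dR² = 13
sL = 120/5 = 24
sR = 120/13 = 120/13
mL = -1/2·sL + 0·sR = -12
mR = -1·sL + -1/2·sR = -372/13

24 120/13 -12 -372/13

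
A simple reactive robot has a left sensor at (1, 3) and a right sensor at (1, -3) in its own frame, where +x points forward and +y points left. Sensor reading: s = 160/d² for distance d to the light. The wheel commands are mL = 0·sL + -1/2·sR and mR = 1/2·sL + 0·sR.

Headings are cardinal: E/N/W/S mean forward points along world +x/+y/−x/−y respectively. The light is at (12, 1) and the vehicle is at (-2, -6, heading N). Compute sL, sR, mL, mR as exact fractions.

left sensor world pos  = (-5, -5); dL² = 325
right sensor world pos = (1, -5); dR² = 157
sL = 160/325 = 32/65
sR = 160/157 = 160/157
mL = 0·sL + -1/2·sR = -80/157
mR = 1/2·sL + 0·sR = 16/65

32/65 160/157 -80/157 16/65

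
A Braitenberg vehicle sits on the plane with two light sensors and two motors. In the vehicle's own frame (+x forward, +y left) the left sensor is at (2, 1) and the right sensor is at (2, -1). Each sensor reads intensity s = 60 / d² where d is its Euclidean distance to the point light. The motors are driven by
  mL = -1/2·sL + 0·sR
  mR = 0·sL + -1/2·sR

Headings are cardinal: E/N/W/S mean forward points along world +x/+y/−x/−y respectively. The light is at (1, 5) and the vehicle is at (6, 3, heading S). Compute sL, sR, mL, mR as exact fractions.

left sensor world pos  = (7, 1); dL² = 52
right sensor world pos = (5, 1); dR² = 32
sL = 60/52 = 15/13
sR = 60/32 = 15/8
mL = -1/2·sL + 0·sR = -15/26
mR = 0·sL + -1/2·sR = -15/16

15/13 15/8 -15/26 -15/16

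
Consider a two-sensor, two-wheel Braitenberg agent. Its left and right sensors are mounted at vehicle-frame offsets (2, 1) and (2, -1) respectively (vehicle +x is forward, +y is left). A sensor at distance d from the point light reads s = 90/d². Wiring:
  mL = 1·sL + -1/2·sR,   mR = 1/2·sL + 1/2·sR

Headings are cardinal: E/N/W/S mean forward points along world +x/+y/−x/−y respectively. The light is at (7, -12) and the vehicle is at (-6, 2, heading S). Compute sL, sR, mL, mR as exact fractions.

5/16 9/34 49/272 157/544

left sensor world pos  = (-5, 0); dL² = 288
right sensor world pos = (-7, 0); dR² = 340
sL = 90/288 = 5/16
sR = 90/340 = 9/34
mL = 1·sL + -1/2·sR = 49/272
mR = 1/2·sL + 1/2·sR = 157/544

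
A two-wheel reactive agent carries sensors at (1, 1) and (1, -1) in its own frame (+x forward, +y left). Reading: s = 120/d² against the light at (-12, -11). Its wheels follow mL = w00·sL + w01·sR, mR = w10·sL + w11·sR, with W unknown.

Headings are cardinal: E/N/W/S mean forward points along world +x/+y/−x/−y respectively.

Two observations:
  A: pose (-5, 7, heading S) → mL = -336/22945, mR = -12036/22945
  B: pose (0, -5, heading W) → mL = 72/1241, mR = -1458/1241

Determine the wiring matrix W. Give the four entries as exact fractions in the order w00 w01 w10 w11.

obs A: pose=(-5,7,S) → sL=120/353, sR=24/65, mL=-336/22945, mR=-12036/22945
obs B: pose=(0,-5,W) → sL=60/73, sR=12/17, mL=72/1241, mR=-1458/1241
sensor matrix S = [[120/353, 24/65], [60/73, 12/17]]; det S = -361728/5694949
solve [mL_A; mL_B] = S·[w00; w01] and [mR_A; mR_B] = S·[w10; w11]:
  w00 = 1/2, w01 = -1/2, w10 = -1, w11 = -1/2

1/2 -1/2 -1 -1/2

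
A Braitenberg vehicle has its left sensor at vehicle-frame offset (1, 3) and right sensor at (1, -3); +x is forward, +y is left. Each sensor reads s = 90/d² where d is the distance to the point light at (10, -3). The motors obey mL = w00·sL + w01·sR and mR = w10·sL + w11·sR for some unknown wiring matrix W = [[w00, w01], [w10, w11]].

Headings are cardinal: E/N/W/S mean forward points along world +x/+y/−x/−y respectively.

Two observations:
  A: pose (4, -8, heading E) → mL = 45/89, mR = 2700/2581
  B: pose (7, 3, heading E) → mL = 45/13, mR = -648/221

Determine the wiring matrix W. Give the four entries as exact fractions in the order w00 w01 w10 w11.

obs A: pose=(4,-8,E) → sL=90/29, sR=90/89, mL=45/89, mR=2700/2581
obs B: pose=(7,3,E) → sL=18/17, sR=90/13, mL=45/13, mR=-648/221
sensor matrix S = [[90/29, 90/89], [18/17, 90/13]]; det S = 11644560/570401
solve [mL_A; mL_B] = S·[w00; w01] and [mR_A; mR_B] = S·[w10; w11]:
  w00 = 0, w01 = 1/2, w10 = 1/2, w11 = -1/2

0 1/2 1/2 -1/2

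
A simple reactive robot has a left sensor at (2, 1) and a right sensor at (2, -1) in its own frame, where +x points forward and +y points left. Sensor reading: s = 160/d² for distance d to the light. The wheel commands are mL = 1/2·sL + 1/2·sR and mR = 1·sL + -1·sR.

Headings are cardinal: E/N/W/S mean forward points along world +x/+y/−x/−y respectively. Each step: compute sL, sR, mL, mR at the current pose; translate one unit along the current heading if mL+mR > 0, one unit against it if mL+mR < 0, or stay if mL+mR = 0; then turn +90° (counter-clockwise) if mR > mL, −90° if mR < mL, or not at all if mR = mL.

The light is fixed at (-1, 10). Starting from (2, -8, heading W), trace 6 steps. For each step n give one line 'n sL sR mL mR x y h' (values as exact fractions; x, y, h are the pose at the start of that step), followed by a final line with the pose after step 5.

n=0: pose=(2,-8,W); sL=80/181, sR=16/29; mL=2608/5249, mR=-576/5249; mL+mR=2032/5249 → advance +1; mR−mL=-3184/5249 → turn -1·90°
n=1: pose=(1,-8,N); sL=160/257, sR=32/53; mL=8352/13621, mR=256/13621; mL+mR=8608/13621 → advance +1; mR−mL=-8096/13621 → turn -1·90°
n=2: pose=(1,-7,E); sL=10/17, sR=8/17; mL=9/17, mR=2/17; mL+mR=11/17 → advance +1; mR−mL=-7/17 → turn -1·90°
n=3: pose=(2,-7,S); sL=160/377, sR=32/73; mL=11872/27521, mR=-384/27521; mL+mR=11488/27521 → advance +1; mR−mL=-12256/27521 → turn -1·90°
n=4: pose=(2,-8,W); sL=80/181, sR=16/29; mL=2608/5249, mR=-576/5249; mL+mR=2032/5249 → advance +1; mR−mL=-3184/5249 → turn -1·90°
n=5: pose=(1,-8,N); sL=160/257, sR=32/53; mL=8352/13621, mR=256/13621; mL+mR=8608/13621 → advance +1; mR−mL=-8096/13621 → turn -1·90°

0 80/181 16/29 2608/5249 -576/5249 2 -8 W
1 160/257 32/53 8352/13621 256/13621 1 -8 N
2 10/17 8/17 9/17 2/17 1 -7 E
3 160/377 32/73 11872/27521 -384/27521 2 -7 S
4 80/181 16/29 2608/5249 -576/5249 2 -8 W
5 160/257 32/53 8352/13621 256/13621 1 -8 N
final 1 -7 E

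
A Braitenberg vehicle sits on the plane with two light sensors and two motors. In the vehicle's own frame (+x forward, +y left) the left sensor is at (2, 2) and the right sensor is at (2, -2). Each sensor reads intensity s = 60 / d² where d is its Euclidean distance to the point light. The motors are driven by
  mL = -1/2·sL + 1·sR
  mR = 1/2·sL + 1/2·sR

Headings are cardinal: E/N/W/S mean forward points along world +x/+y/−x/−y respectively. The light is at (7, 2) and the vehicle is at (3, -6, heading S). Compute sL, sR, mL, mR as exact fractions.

left sensor world pos  = (5, -8); dL² = 104
right sensor world pos = (1, -8); dR² = 136
sL = 60/104 = 15/26
sR = 60/136 = 15/34
mL = -1/2·sL + 1·sR = 135/884
mR = 1/2·sL + 1/2·sR = 225/442

15/26 15/34 135/884 225/442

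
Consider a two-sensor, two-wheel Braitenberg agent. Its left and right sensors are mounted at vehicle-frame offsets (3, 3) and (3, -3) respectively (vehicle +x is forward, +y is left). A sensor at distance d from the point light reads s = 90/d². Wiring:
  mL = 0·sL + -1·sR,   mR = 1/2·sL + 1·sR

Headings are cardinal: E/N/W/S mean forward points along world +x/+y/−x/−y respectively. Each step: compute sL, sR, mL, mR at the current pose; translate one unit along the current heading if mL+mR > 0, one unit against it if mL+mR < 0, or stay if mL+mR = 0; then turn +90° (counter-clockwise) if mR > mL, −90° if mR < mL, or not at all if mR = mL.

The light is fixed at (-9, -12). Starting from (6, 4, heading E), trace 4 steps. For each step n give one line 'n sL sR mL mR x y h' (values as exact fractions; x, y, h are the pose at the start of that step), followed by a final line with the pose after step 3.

n=0: pose=(6,4,E); sL=18/137, sR=90/493; mL=-90/493, mR=16767/67541; mL+mR=9/137 → advance +1; mR−mL=29097/67541 → turn +1·90°
n=1: pose=(7,4,N); sL=9/53, sR=45/361; mL=-45/361, mR=8019/38266; mL+mR=9/106 → advance +1; mR−mL=12789/38266 → turn +1·90°
n=2: pose=(7,5,W); sL=18/73, sR=90/569; mL=-90/569, mR=11691/41537; mL+mR=9/73 → advance +1; mR−mL=18261/41537 → turn +1·90°
n=3: pose=(6,5,S); sL=9/52, sR=9/34; mL=-9/34, mR=621/1768; mL+mR=9/104 → advance +1; mR−mL=1089/1768 → turn +1·90°

0 18/137 90/493 -90/493 16767/67541 6 4 E
1 9/53 45/361 -45/361 8019/38266 7 4 N
2 18/73 90/569 -90/569 11691/41537 7 5 W
3 9/52 9/34 -9/34 621/1768 6 5 S
final 6 4 E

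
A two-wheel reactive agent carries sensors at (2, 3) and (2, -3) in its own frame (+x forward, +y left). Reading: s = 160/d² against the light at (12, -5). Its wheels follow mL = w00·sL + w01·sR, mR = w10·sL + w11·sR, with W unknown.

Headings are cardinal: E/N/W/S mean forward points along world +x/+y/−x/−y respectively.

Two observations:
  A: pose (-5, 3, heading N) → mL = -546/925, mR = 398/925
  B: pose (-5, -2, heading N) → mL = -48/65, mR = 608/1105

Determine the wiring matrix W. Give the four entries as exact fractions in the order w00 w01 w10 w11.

obs A: pose=(-5,3,N) → sL=8/25, sR=20/37, mL=-546/925, mR=398/925
obs B: pose=(-5,-2,N) → sL=32/85, sR=160/221, mL=-48/65, mR=608/1105
sensor matrix S = [[8/25, 20/37], [32/85, 160/221]]; det S = 1152/40885
solve [mL_A; mL_B] = S·[w00; w01] and [mR_A; mR_B] = S·[w10; w11]:
  w00 = -1, w01 = -1/2, w10 = 1/2, w11 = 1/2

-1 -1/2 1/2 1/2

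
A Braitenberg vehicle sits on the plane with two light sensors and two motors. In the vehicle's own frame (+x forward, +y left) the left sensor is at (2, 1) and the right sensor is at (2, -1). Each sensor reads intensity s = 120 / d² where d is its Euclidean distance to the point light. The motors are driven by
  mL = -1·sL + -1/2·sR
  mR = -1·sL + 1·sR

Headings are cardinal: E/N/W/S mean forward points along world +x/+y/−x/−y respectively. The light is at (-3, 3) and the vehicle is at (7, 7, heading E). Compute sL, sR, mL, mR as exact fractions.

120/169 40/51 -9500/8619 640/8619

left sensor world pos  = (9, 8); dL² = 169
right sensor world pos = (9, 6); dR² = 153
sL = 120/169 = 120/169
sR = 120/153 = 40/51
mL = -1·sL + -1/2·sR = -9500/8619
mR = -1·sL + 1·sR = 640/8619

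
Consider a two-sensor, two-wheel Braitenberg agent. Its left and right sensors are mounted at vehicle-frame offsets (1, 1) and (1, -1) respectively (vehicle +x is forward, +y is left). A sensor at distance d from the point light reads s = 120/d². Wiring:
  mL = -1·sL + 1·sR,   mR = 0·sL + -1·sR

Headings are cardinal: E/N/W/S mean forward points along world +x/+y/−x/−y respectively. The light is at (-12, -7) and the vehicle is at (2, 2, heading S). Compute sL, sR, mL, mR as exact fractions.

120/289 120/233 6720/67337 -120/233

left sensor world pos  = (3, 1); dL² = 289
right sensor world pos = (1, 1); dR² = 233
sL = 120/289 = 120/289
sR = 120/233 = 120/233
mL = -1·sL + 1·sR = 6720/67337
mR = 0·sL + -1·sR = -120/233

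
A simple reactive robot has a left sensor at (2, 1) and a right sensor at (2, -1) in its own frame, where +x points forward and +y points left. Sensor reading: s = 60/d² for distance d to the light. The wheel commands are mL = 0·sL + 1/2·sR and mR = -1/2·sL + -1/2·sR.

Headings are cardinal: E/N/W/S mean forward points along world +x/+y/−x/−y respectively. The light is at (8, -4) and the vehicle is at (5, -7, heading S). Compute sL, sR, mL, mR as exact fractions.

left sensor world pos  = (6, -9); dL² = 29
right sensor world pos = (4, -9); dR² = 41
sL = 60/29 = 60/29
sR = 60/41 = 60/41
mL = 0·sL + 1/2·sR = 30/41
mR = -1/2·sL + -1/2·sR = -2100/1189

60/29 60/41 30/41 -2100/1189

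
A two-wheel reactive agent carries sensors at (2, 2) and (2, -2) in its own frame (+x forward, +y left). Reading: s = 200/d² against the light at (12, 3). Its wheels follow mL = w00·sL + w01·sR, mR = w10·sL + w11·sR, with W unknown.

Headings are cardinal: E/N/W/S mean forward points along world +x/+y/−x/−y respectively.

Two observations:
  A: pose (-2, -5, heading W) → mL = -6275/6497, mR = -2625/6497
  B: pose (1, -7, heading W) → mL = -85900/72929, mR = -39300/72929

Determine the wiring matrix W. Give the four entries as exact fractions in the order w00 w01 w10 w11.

-1/2 -1 1/2 -1

obs A: pose=(-2,-5,W) → sL=50/89, sR=50/73, mL=-6275/6497, mR=-2625/6497
obs B: pose=(1,-7,W) → sL=200/313, sR=200/233, mL=-85900/72929, mR=-39300/72929
sensor matrix S = [[50/89, 50/73], [200/313, 200/233]]; det S = 21120000/473819713
solve [mL_A; mL_B] = S·[w00; w01] and [mR_A; mR_B] = S·[w10; w11]:
  w00 = -1/2, w01 = -1, w10 = 1/2, w11 = -1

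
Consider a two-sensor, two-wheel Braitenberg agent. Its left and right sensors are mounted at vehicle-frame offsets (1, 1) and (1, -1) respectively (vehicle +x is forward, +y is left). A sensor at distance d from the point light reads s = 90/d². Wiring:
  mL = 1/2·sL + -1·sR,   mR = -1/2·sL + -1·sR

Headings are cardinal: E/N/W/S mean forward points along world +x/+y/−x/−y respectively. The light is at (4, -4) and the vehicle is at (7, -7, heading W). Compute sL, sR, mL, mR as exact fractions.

9/2 45/4 -9 -27/2

left sensor world pos  = (6, -8); dL² = 20
right sensor world pos = (6, -6); dR² = 8
sL = 90/20 = 9/2
sR = 90/8 = 45/4
mL = 1/2·sL + -1·sR = -9
mR = -1/2·sL + -1·sR = -27/2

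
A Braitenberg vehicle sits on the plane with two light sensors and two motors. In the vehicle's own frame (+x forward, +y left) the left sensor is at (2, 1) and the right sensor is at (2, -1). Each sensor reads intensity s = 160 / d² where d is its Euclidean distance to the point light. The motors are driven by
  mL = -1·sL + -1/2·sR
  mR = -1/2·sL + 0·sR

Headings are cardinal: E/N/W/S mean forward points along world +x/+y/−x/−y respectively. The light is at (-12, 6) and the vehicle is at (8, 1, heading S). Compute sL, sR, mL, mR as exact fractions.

left sensor world pos  = (9, -1); dL² = 490
right sensor world pos = (7, -1); dR² = 410
sL = 160/490 = 16/49
sR = 160/410 = 16/41
mL = -1·sL + -1/2·sR = -1048/2009
mR = -1/2·sL + 0·sR = -8/49

16/49 16/41 -1048/2009 -8/49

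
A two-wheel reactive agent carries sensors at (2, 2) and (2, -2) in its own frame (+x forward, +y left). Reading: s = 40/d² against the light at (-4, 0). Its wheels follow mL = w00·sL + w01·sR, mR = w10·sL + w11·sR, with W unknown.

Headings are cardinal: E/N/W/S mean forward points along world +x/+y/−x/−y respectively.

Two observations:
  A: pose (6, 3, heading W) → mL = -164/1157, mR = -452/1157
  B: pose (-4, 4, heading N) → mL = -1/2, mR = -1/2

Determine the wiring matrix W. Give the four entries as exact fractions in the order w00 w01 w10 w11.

1/2 -1 -1 1/2

obs A: pose=(6,3,W) → sL=8/13, sR=40/89, mL=-164/1157, mR=-452/1157
obs B: pose=(-4,4,N) → sL=1, sR=1, mL=-1/2, mR=-1/2
sensor matrix S = [[8/13, 40/89], [1, 1]]; det S = 192/1157
solve [mL_A; mL_B] = S·[w00; w01] and [mR_A; mR_B] = S·[w10; w11]:
  w00 = 1/2, w01 = -1, w10 = -1, w11 = 1/2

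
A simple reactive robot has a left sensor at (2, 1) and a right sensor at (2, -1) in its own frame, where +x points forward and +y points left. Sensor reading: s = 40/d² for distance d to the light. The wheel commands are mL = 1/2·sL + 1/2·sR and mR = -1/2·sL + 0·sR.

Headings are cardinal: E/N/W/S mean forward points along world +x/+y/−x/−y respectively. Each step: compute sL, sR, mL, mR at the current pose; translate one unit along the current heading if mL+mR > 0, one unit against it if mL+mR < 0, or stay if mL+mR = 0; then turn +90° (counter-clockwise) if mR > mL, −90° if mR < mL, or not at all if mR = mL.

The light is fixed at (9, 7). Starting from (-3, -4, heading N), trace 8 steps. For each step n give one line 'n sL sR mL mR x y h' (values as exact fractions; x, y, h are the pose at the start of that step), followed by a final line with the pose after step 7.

n=0: pose=(-3,-4,N); sL=4/25, sR=20/101; mL=452/2525, mR=-2/25; mL+mR=10/101 → advance +1; mR−mL=-654/2525 → turn -1·90°
n=1: pose=(-3,-3,E); sL=40/181, sR=40/221; mL=8040/40001, mR=-20/181; mL+mR=20/221 → advance +1; mR−mL=-12460/40001 → turn -1·90°
n=2: pose=(-2,-3,S); sL=10/61, sR=5/36; mL=665/4392, mR=-5/61; mL+mR=5/72 → advance +1; mR−mL=-1025/4392 → turn -1·90°
n=3: pose=(-2,-4,W); sL=40/313, sR=40/269; mL=11640/84197, mR=-20/313; mL+mR=20/269 → advance +1; mR−mL=-17020/84197 → turn -1·90°
n=4: pose=(-3,-4,N); sL=4/25, sR=20/101; mL=452/2525, mR=-2/25; mL+mR=10/101 → advance +1; mR−mL=-654/2525 → turn -1·90°
n=5: pose=(-3,-3,E); sL=40/181, sR=40/221; mL=8040/40001, mR=-20/181; mL+mR=20/221 → advance +1; mR−mL=-12460/40001 → turn -1·90°
n=6: pose=(-2,-3,S); sL=10/61, sR=5/36; mL=665/4392, mR=-5/61; mL+mR=5/72 → advance +1; mR−mL=-1025/4392 → turn -1·90°
n=7: pose=(-2,-4,W); sL=40/313, sR=40/269; mL=11640/84197, mR=-20/313; mL+mR=20/269 → advance +1; mR−mL=-17020/84197 → turn -1·90°

0 4/25 20/101 452/2525 -2/25 -3 -4 N
1 40/181 40/221 8040/40001 -20/181 -3 -3 E
2 10/61 5/36 665/4392 -5/61 -2 -3 S
3 40/313 40/269 11640/84197 -20/313 -2 -4 W
4 4/25 20/101 452/2525 -2/25 -3 -4 N
5 40/181 40/221 8040/40001 -20/181 -3 -3 E
6 10/61 5/36 665/4392 -5/61 -2 -3 S
7 40/313 40/269 11640/84197 -20/313 -2 -4 W
final -3 -4 N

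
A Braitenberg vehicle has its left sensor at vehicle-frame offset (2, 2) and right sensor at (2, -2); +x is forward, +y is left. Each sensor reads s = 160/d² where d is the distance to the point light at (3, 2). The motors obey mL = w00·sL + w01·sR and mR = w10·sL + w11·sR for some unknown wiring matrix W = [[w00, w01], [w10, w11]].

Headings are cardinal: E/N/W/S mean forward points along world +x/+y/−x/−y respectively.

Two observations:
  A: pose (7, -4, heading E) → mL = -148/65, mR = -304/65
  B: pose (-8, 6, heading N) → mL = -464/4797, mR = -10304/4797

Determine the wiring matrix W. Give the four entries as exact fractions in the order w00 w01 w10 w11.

-1 1/2 -1 -1

obs A: pose=(7,-4,E) → sL=40/13, sR=8/5, mL=-148/65, mR=-304/65
obs B: pose=(-8,6,N) → sL=32/41, sR=160/117, mL=-464/4797, mR=-10304/4797
sensor matrix S = [[40/13, 8/5], [32/41, 160/117]]; det S = 922624/311805
solve [mL_A; mL_B] = S·[w00; w01] and [mR_A; mR_B] = S·[w10; w11]:
  w00 = -1, w01 = 1/2, w10 = -1, w11 = -1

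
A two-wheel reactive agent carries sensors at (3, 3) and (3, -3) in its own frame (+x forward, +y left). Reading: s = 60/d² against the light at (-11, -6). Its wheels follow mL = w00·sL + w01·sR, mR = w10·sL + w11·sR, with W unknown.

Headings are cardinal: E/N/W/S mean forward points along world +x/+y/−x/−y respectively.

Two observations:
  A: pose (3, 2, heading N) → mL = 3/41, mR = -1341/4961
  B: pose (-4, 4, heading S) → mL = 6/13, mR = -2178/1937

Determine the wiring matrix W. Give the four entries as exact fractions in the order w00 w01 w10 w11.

obs A: pose=(3,2,N) → sL=30/121, sR=6/41, mL=3/41, mR=-1341/4961
obs B: pose=(-4,4,S) → sL=60/149, sR=12/13, mL=6/13, mR=-2178/1937
sensor matrix S = [[30/121, 6/41], [60/149, 12/13]]; det S = 1632960/9609457
solve [mL_A; mL_B] = S·[w00; w01] and [mR_A; mR_B] = S·[w10; w11]:
  w00 = 0, w01 = 1/2, w10 = -1/2, w11 = -1

0 1/2 -1/2 -1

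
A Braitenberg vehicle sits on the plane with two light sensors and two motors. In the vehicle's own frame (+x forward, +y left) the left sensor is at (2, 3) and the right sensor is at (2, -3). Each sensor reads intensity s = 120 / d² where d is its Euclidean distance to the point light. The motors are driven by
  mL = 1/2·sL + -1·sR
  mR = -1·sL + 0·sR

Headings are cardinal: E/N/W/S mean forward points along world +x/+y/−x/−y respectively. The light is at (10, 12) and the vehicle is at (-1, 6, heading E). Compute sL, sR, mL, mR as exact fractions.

left sensor world pos  = (1, 9); dL² = 90
right sensor world pos = (1, 3); dR² = 162
sL = 120/90 = 4/3
sR = 120/162 = 20/27
mL = 1/2·sL + -1·sR = -2/27
mR = -1·sL + 0·sR = -4/3

4/3 20/27 -2/27 -4/3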